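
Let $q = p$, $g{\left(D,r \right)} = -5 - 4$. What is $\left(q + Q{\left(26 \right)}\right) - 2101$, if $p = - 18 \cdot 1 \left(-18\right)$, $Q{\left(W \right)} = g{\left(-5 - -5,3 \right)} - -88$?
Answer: $-1698$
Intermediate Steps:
$g{\left(D,r \right)} = -9$
$Q{\left(W \right)} = 79$ ($Q{\left(W \right)} = -9 - -88 = -9 + 88 = 79$)
$p = 324$ ($p = \left(-18\right) \left(-18\right) = 324$)
$q = 324$
$\left(q + Q{\left(26 \right)}\right) - 2101 = \left(324 + 79\right) - 2101 = 403 - 2101 = -1698$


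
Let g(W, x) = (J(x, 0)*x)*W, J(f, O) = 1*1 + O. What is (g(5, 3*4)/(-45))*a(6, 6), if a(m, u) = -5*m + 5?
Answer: 100/3 ≈ 33.333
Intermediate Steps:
a(m, u) = 5 - 5*m
J(f, O) = 1 + O
g(W, x) = W*x (g(W, x) = ((1 + 0)*x)*W = (1*x)*W = x*W = W*x)
(g(5, 3*4)/(-45))*a(6, 6) = ((5*(3*4))/(-45))*(5 - 5*6) = ((5*12)*(-1/45))*(5 - 30) = (60*(-1/45))*(-25) = -4/3*(-25) = 100/3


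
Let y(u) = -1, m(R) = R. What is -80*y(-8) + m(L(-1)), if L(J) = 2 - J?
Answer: 83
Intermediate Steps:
-80*y(-8) + m(L(-1)) = -80*(-1) + (2 - 1*(-1)) = 80 + (2 + 1) = 80 + 3 = 83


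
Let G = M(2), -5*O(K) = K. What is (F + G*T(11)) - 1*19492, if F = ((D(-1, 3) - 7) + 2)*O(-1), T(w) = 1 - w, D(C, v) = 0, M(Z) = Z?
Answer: -19513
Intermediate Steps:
O(K) = -K/5
G = 2
F = -1 (F = ((0 - 7) + 2)*(-1/5*(-1)) = (-7 + 2)*(1/5) = -5*1/5 = -1)
(F + G*T(11)) - 1*19492 = (-1 + 2*(1 - 1*11)) - 1*19492 = (-1 + 2*(1 - 11)) - 19492 = (-1 + 2*(-10)) - 19492 = (-1 - 20) - 19492 = -21 - 19492 = -19513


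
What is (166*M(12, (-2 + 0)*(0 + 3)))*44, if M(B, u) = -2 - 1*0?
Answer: -14608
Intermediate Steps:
M(B, u) = -2 (M(B, u) = -2 + 0 = -2)
(166*M(12, (-2 + 0)*(0 + 3)))*44 = (166*(-2))*44 = -332*44 = -14608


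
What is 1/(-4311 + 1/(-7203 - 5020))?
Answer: -12223/52693354 ≈ -0.00023196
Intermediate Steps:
1/(-4311 + 1/(-7203 - 5020)) = 1/(-4311 + 1/(-12223)) = 1/(-4311 - 1/12223) = 1/(-52693354/12223) = -12223/52693354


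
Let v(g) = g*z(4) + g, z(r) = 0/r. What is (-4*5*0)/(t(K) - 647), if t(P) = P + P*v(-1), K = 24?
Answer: 0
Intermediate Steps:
z(r) = 0
v(g) = g (v(g) = g*0 + g = 0 + g = g)
t(P) = 0 (t(P) = P + P*(-1) = P - P = 0)
(-4*5*0)/(t(K) - 647) = (-4*5*0)/(0 - 647) = (-20*0)/(-647) = -1/647*0 = 0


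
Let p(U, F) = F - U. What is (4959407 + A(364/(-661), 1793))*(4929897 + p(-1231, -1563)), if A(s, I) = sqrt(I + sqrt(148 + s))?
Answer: 24447719167955 + 4929565*sqrt(783399353 + 1322*sqrt(16105926))/661 ≈ 2.4448e+13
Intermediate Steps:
(4959407 + A(364/(-661), 1793))*(4929897 + p(-1231, -1563)) = (4959407 + sqrt(1793 + sqrt(148 + 364/(-661))))*(4929897 + (-1563 - 1*(-1231))) = (4959407 + sqrt(1793 + sqrt(148 + 364*(-1/661))))*(4929897 + (-1563 + 1231)) = (4959407 + sqrt(1793 + sqrt(148 - 364/661)))*(4929897 - 332) = (4959407 + sqrt(1793 + sqrt(97464/661)))*4929565 = (4959407 + sqrt(1793 + 2*sqrt(16105926)/661))*4929565 = 24447719167955 + 4929565*sqrt(1793 + 2*sqrt(16105926)/661)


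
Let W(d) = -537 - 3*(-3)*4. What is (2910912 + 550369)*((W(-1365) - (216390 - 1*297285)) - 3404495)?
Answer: -11505647633381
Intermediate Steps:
W(d) = -501 (W(d) = -537 - (-9)*4 = -537 - 1*(-36) = -537 + 36 = -501)
(2910912 + 550369)*((W(-1365) - (216390 - 1*297285)) - 3404495) = (2910912 + 550369)*((-501 - (216390 - 1*297285)) - 3404495) = 3461281*((-501 - (216390 - 297285)) - 3404495) = 3461281*((-501 - 1*(-80895)) - 3404495) = 3461281*((-501 + 80895) - 3404495) = 3461281*(80394 - 3404495) = 3461281*(-3324101) = -11505647633381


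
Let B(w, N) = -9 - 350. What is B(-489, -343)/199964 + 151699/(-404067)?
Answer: -30479398889/80798853588 ≈ -0.37723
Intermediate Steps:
B(w, N) = -359
B(-489, -343)/199964 + 151699/(-404067) = -359/199964 + 151699/(-404067) = -359*1/199964 + 151699*(-1/404067) = -359/199964 - 151699/404067 = -30479398889/80798853588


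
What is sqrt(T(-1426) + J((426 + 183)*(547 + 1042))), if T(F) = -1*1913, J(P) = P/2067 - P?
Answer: I*sqrt(460073879031)/689 ≈ 984.45*I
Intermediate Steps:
J(P) = -2066*P/2067 (J(P) = P*(1/2067) - P = P/2067 - P = -2066*P/2067)
T(F) = -1913
sqrt(T(-1426) + J((426 + 183)*(547 + 1042))) = sqrt(-1913 - 2066*(426 + 183)*(547 + 1042)/2067) = sqrt(-1913 - 419398*1589/689) = sqrt(-1913 - 2066/2067*967701) = sqrt(-1913 - 666423422/689) = sqrt(-667741479/689) = I*sqrt(460073879031)/689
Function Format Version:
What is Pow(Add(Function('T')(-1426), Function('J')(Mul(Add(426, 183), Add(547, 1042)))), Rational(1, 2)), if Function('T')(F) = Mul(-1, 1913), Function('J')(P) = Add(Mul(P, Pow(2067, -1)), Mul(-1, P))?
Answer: Mul(Rational(1, 689), I, Pow(460073879031, Rational(1, 2))) ≈ Mul(984.45, I)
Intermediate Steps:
Function('J')(P) = Mul(Rational(-2066, 2067), P) (Function('J')(P) = Add(Mul(P, Rational(1, 2067)), Mul(-1, P)) = Add(Mul(Rational(1, 2067), P), Mul(-1, P)) = Mul(Rational(-2066, 2067), P))
Function('T')(F) = -1913
Pow(Add(Function('T')(-1426), Function('J')(Mul(Add(426, 183), Add(547, 1042)))), Rational(1, 2)) = Pow(Add(-1913, Mul(Rational(-2066, 2067), Mul(Add(426, 183), Add(547, 1042)))), Rational(1, 2)) = Pow(Add(-1913, Mul(Rational(-2066, 2067), Mul(609, 1589))), Rational(1, 2)) = Pow(Add(-1913, Mul(Rational(-2066, 2067), 967701)), Rational(1, 2)) = Pow(Add(-1913, Rational(-666423422, 689)), Rational(1, 2)) = Pow(Rational(-667741479, 689), Rational(1, 2)) = Mul(Rational(1, 689), I, Pow(460073879031, Rational(1, 2)))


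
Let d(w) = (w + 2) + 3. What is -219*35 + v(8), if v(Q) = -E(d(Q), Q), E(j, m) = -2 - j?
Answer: -7650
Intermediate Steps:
d(w) = 5 + w (d(w) = (2 + w) + 3 = 5 + w)
v(Q) = 7 + Q (v(Q) = -(-2 - (5 + Q)) = -(-2 + (-5 - Q)) = -(-7 - Q) = 7 + Q)
-219*35 + v(8) = -219*35 + (7 + 8) = -7665 + 15 = -7650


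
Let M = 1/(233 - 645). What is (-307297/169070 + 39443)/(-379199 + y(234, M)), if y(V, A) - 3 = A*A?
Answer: -565953715553736/5441200590647305 ≈ -0.10401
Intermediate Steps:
M = -1/412 (M = 1/(-412) = -1/412 ≈ -0.0024272)
y(V, A) = 3 + A² (y(V, A) = 3 + A*A = 3 + A²)
(-307297/169070 + 39443)/(-379199 + y(234, M)) = (-307297/169070 + 39443)/(-379199 + (3 + (-1/412)²)) = (-307297*1/169070 + 39443)/(-379199 + (3 + 1/169744)) = (-307297/169070 + 39443)/(-379199 + 509233/169744) = 6668320713/(169070*(-64366245823/169744)) = (6668320713/169070)*(-169744/64366245823) = -565953715553736/5441200590647305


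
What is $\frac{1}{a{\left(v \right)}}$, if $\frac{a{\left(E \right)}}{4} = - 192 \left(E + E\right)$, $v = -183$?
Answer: $\frac{1}{281088} \approx 3.5576 \cdot 10^{-6}$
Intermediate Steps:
$a{\left(E \right)} = - 1536 E$ ($a{\left(E \right)} = 4 \left(- 192 \left(E + E\right)\right) = 4 \left(- 192 \cdot 2 E\right) = 4 \left(- 384 E\right) = - 1536 E$)
$\frac{1}{a{\left(v \right)}} = \frac{1}{\left(-1536\right) \left(-183\right)} = \frac{1}{281088}$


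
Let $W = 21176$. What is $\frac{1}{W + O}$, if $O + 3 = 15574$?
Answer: $\frac{1}{36747} \approx 2.7213 \cdot 10^{-5}$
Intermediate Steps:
$O = 15571$ ($O = -3 + 15574 = 15571$)
$\frac{1}{W + O} = \frac{1}{21176 + 15571} = \frac{1}{36747}$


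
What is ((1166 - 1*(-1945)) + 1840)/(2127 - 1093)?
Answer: 4951/1034 ≈ 4.7882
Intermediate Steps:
((1166 - 1*(-1945)) + 1840)/(2127 - 1093) = ((1166 + 1945) + 1840)/1034 = (3111 + 1840)*(1/1034) = 4951*(1/1034) = 4951/1034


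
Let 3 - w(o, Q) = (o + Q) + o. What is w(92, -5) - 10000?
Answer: -10176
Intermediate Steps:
w(o, Q) = 3 - Q - 2*o (w(o, Q) = 3 - ((o + Q) + o) = 3 - ((Q + o) + o) = 3 - (Q + 2*o) = 3 + (-Q - 2*o) = 3 - Q - 2*o)
w(92, -5) - 10000 = (3 - 1*(-5) - 2*92) - 10000 = (3 + 5 - 184) - 10000 = -176 - 10000 = -10176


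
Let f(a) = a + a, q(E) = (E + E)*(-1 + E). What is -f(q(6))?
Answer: -120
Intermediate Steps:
q(E) = 2*E*(-1 + E) (q(E) = (2*E)*(-1 + E) = 2*E*(-1 + E))
f(a) = 2*a
-f(q(6)) = -2*2*6*(-1 + 6) = -2*2*6*5 = -2*60 = -1*120 = -120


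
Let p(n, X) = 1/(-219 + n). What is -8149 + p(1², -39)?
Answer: -1776483/218 ≈ -8149.0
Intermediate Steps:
-8149 + p(1², -39) = -8149 + 1/(-219 + 1²) = -8149 + 1/(-219 + 1) = -8149 + 1/(-218) = -8149 - 1/218 = -1776483/218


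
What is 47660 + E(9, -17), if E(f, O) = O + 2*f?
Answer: 47661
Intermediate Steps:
47660 + E(9, -17) = 47660 + (-17 + 2*9) = 47660 + (-17 + 18) = 47660 + 1 = 47661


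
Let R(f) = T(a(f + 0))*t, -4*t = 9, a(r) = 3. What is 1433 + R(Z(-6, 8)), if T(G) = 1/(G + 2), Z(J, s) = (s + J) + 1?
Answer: 28651/20 ≈ 1432.6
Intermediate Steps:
t = -9/4 (t = -1/4*9 = -9/4 ≈ -2.2500)
Z(J, s) = 1 + J + s (Z(J, s) = (J + s) + 1 = 1 + J + s)
T(G) = 1/(2 + G)
R(f) = -9/20 (R(f) = -9/4/(2 + 3) = -9/4/5 = (1/5)*(-9/4) = -9/20)
1433 + R(Z(-6, 8)) = 1433 - 9/20 = 28651/20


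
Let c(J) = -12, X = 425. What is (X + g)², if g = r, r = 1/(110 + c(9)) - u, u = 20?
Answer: 1575375481/9604 ≈ 1.6403e+5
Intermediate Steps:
r = -1959/98 (r = 1/(110 - 12) - 1*20 = 1/98 - 20 = -1959/98 ≈ -19.990)
g = -1959/98 ≈ -19.990
(X + g)² = (425 - 1959/98)² = (39691/98)² = 1575375481/9604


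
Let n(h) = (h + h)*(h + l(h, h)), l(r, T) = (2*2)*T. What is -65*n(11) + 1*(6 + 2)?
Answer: -78642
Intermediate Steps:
l(r, T) = 4*T
n(h) = 10*h² (n(h) = (h + h)*(h + 4*h) = (2*h)*(5*h) = 10*h²)
-65*n(11) + 1*(6 + 2) = -650*11² + 1*(6 + 2) = -650*121 + 1*8 = -65*1210 + 8 = -78650 + 8 = -78642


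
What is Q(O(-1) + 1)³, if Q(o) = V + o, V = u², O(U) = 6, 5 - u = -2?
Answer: 175616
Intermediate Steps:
u = 7 (u = 5 - 1*(-2) = 5 + 2 = 7)
V = 49 (V = 7² = 49)
Q(o) = 49 + o
Q(O(-1) + 1)³ = (49 + (6 + 1))³ = (49 + 7)³ = 56³ = 175616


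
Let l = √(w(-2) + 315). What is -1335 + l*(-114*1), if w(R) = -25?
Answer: -1335 - 114*√290 ≈ -3276.4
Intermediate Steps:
l = √290 (l = √(-25 + 315) = √290 ≈ 17.029)
-1335 + l*(-114*1) = -1335 + √290*(-114*1) = -1335 + √290*(-114) = -1335 - 114*√290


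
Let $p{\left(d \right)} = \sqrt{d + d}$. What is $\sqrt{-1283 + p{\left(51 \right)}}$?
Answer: $\sqrt{-1283 + \sqrt{102}} \approx 35.678 i$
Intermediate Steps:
$p{\left(d \right)} = \sqrt{2} \sqrt{d}$ ($p{\left(d \right)} = \sqrt{2 d} = \sqrt{2} \sqrt{d}$)
$\sqrt{-1283 + p{\left(51 \right)}} = \sqrt{-1283 + \sqrt{2} \sqrt{51}} = \sqrt{-1283 + \sqrt{102}}$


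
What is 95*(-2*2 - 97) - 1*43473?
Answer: -53068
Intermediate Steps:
95*(-2*2 - 97) - 1*43473 = 95*(-4 - 97) - 43473 = 95*(-101) - 43473 = -9595 - 43473 = -53068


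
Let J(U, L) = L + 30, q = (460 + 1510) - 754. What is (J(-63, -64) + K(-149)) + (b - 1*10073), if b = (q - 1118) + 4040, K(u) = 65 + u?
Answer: -6053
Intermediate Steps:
q = 1216 (q = 1970 - 754 = 1216)
J(U, L) = 30 + L
b = 4138 (b = (1216 - 1118) + 4040 = 98 + 4040 = 4138)
(J(-63, -64) + K(-149)) + (b - 1*10073) = ((30 - 64) + (65 - 149)) + (4138 - 1*10073) = (-34 - 84) + (4138 - 10073) = -118 - 5935 = -6053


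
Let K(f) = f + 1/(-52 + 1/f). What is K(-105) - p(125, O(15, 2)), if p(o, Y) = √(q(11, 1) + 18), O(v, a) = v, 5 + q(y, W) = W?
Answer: -573510/5461 - √14 ≈ -108.76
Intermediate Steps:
q(y, W) = -5 + W
p(o, Y) = √14 (p(o, Y) = √((-5 + 1) + 18) = √(-4 + 18) = √14)
K(-105) - p(125, O(15, 2)) = 2*(-105)*(-1 + 26*(-105))/(-1 + 52*(-105)) - √14 = 2*(-105)*(-1 - 2730)/(-1 - 5460) - √14 = 2*(-105)*(-2731)/(-5461) - √14 = 2*(-105)*(-1/5461)*(-2731) - √14 = -573510/5461 - √14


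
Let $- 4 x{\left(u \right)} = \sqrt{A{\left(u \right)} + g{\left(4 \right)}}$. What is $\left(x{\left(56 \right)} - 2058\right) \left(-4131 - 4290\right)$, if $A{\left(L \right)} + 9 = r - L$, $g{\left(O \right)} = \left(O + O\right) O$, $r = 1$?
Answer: $17330418 + 8421 i \sqrt{2} \approx 1.733 \cdot 10^{7} + 11909.0 i$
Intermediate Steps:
$g{\left(O \right)} = 2 O^{2}$ ($g{\left(O \right)} = 2 O O = 2 O^{2}$)
$A{\left(L \right)} = -8 - L$ ($A{\left(L \right)} = -9 - \left(-1 + L\right) = -8 - L$)
$x{\left(u \right)} = - \frac{\sqrt{24 - u}}{4}$ ($x{\left(u \right)} = - \frac{\sqrt{\left(-8 - u\right) + 2 \cdot 4^{2}}}{4} = - \frac{\sqrt{\left(-8 - u\right) + 2 \cdot 16}}{4} = - \frac{\sqrt{\left(-8 - u\right) + 32}}{4} = - \frac{\sqrt{24 - u}}{4}$)
$\left(x{\left(56 \right)} - 2058\right) \left(-4131 - 4290\right) = \left(- \frac{\sqrt{24 - 56}}{4} - 2058\right) \left(-4131 - 4290\right) = \left(- \frac{\sqrt{24 - 56}}{4} - 2058\right) \left(-8421\right) = \left(- \frac{\sqrt{-32}}{4} - 2058\right) \left(-8421\right) = \left(- \frac{4 i \sqrt{2}}{4} - 2058\right) \left(-8421\right) = \left(- i \sqrt{2} - 2058\right) \left(-8421\right) = \left(-2058 - i \sqrt{2}\right) \left(-8421\right) = 17330418 + 8421 i \sqrt{2}$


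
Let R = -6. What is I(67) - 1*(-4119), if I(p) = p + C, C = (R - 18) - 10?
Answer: 4152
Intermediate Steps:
C = -34 (C = (-6 - 18) - 10 = -24 - 10 = -34)
I(p) = -34 + p (I(p) = p - 34 = -34 + p)
I(67) - 1*(-4119) = (-34 + 67) - 1*(-4119) = 33 + 4119 = 4152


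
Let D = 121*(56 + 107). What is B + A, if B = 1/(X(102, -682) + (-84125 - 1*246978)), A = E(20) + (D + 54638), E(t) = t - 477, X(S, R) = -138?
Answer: 24480034863/331241 ≈ 73904.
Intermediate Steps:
D = 19723 (D = 121*163 = 19723)
E(t) = -477 + t
A = 73904 (A = (-477 + 20) + (19723 + 54638) = -457 + 74361 = 73904)
B = -1/331241 (B = 1/(-138 + (-84125 - 1*246978)) = 1/(-138 + (-84125 - 246978)) = 1/(-138 - 331103) = 1/(-331241) = -1/331241 ≈ -3.0190e-6)
B + A = -1/331241 + 73904 = 24480034863/331241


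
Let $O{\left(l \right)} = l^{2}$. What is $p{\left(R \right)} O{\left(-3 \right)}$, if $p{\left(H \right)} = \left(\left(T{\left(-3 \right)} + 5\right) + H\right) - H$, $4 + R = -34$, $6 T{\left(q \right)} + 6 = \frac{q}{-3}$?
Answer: $\frac{75}{2} \approx 37.5$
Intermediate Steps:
$T{\left(q \right)} = -1 - \frac{q}{18}$ ($T{\left(q \right)} = -1 + \frac{q \frac{1}{-3}}{6} = -1 + \frac{q \left(- \frac{1}{3}\right)}{6} = -1 + \frac{\left(- \frac{1}{3}\right) q}{6} = -1 - \frac{q}{18}$)
$R = -38$ ($R = -4 - 34 = -38$)
$p{\left(H \right)} = \frac{25}{6}$ ($p{\left(H \right)} = \left(\left(\left(-1 - - \frac{1}{6}\right) + 5\right) + H\right) - H = \left(\left(\left(-1 + \frac{1}{6}\right) + 5\right) + H\right) - H = \left(\left(- \frac{5}{6} + 5\right) + H\right) - H = \left(\frac{25}{6} + H\right) - H = \frac{25}{6}$)
$p{\left(R \right)} O{\left(-3 \right)} = \frac{25 \left(-3\right)^{2}}{6} = \frac{25}{6} \cdot 9 = \frac{75}{2}$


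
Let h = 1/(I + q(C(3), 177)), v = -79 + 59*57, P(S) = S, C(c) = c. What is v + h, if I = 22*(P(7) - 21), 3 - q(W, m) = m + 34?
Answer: 1694543/516 ≈ 3284.0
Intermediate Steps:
v = 3284 (v = -79 + 3363 = 3284)
q(W, m) = -31 - m (q(W, m) = 3 - (m + 34) = 3 - (34 + m) = 3 + (-34 - m) = -31 - m)
I = -308 (I = 22*(7 - 21) = 22*(-14) = -308)
h = -1/516 (h = 1/(-308 + (-31 - 1*177)) = 1/(-308 + (-31 - 177)) = 1/(-308 - 208) = 1/(-516) = -1/516 ≈ -0.0019380)
v + h = 3284 - 1/516 = 1694543/516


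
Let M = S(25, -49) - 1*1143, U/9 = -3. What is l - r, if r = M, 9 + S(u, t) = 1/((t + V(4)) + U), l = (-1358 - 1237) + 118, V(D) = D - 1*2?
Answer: -98049/74 ≈ -1325.0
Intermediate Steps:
V(D) = -2 + D (V(D) = D - 2 = -2 + D)
l = -2477 (l = -2595 + 118 = -2477)
U = -27 (U = 9*(-3) = -27)
S(u, t) = -9 + 1/(-25 + t) (S(u, t) = -9 + 1/((t + (-2 + 4)) - 27) = -9 + 1/((t + 2) - 27) = -9 + 1/((2 + t) - 27) = -9 + 1/(-25 + t))
M = -85249/74 (M = (226 - 9*(-49))/(-25 - 49) - 1*1143 = (226 + 441)/(-74) - 1143 = -1/74*667 - 1143 = -667/74 - 1143 = -85249/74 ≈ -1152.0)
r = -85249/74 ≈ -1152.0
l - r = -2477 - 1*(-85249/74) = -2477 + 85249/74 = -98049/74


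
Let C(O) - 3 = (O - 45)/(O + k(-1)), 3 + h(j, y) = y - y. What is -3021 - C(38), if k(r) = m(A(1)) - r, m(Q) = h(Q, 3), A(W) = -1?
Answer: -108857/36 ≈ -3023.8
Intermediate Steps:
h(j, y) = -3 (h(j, y) = -3 + (y - y) = -3 + 0 = -3)
m(Q) = -3
k(r) = -3 - r
C(O) = 3 + (-45 + O)/(-2 + O) (C(O) = 3 + (O - 45)/(O + (-3 - 1*(-1))) = 3 + (-45 + O)/(O + (-3 + 1)) = 3 + (-45 + O)/(O - 2) = 3 + (-45 + O)/(-2 + O))
-3021 - C(38) = -3021 - (-51 + 4*38)/(-2 + 38) = -3021 - (-51 + 152)/36 = -3021 - 101/36 = -108857/36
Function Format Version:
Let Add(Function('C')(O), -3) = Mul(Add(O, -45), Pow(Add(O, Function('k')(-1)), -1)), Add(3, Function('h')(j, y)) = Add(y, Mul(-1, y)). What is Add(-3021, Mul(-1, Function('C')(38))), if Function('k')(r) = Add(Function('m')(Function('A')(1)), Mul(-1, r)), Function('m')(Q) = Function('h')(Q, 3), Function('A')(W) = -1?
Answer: Rational(-108857, 36) ≈ -3023.8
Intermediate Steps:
Function('h')(j, y) = -3 (Function('h')(j, y) = Add(-3, Add(y, Mul(-1, y))) = Add(-3, 0) = -3)
Function('m')(Q) = -3
Function('k')(r) = Add(-3, Mul(-1, r))
Function('C')(O) = Add(3, Mul(Pow(Add(-2, O), -1), Add(-45, O))) (Function('C')(O) = Add(3, Mul(Add(O, -45), Pow(Add(O, Add(-3, Mul(-1, -1))), -1))) = Add(3, Mul(Add(-45, O), Pow(Add(O, Add(-3, 1)), -1))) = Add(3, Mul(Add(-45, O), Pow(Add(O, -2), -1))) = Add(3, Mul(Add(-45, O), Pow(Add(-2, O), -1))) = Add(3, Mul(Pow(Add(-2, O), -1), Add(-45, O))))
Add(-3021, Mul(-1, Function('C')(38))) = Add(-3021, Mul(-1, Mul(Pow(Add(-2, 38), -1), Add(-51, Mul(4, 38))))) = Add(-3021, Mul(-1, Mul(Pow(36, -1), Add(-51, 152)))) = Add(-3021, Mul(-1, Mul(Rational(1, 36), 101))) = Add(-3021, Mul(-1, Rational(101, 36))) = Add(-3021, Rational(-101, 36)) = Rational(-108857, 36)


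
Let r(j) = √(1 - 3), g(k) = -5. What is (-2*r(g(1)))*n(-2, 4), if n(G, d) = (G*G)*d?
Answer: -32*I*√2 ≈ -45.255*I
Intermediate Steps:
n(G, d) = d*G² (n(G, d) = G²*d = d*G²)
r(j) = I*√2 (r(j) = √(-2) = I*√2)
(-2*r(g(1)))*n(-2, 4) = (-2*I*√2)*(4*(-2)²) = (-2*I*√2)*(4*4) = -2*I*√2*16 = -32*I*√2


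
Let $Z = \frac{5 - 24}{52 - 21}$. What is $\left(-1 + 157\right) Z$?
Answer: $- \frac{2964}{31} \approx -95.613$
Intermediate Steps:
$Z = - \frac{19}{31}$ ($Z = - \frac{19}{52 - 21} = - \frac{19}{31} \approx -0.6129$)
$\left(-1 + 157\right) Z = \left(-1 + 157\right) \left(- \frac{19}{31}\right) = 156 \left(- \frac{19}{31}\right) = - \frac{2964}{31}$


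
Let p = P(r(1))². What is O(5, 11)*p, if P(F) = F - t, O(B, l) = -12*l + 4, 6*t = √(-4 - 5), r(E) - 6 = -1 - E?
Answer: -2016 + 512*I ≈ -2016.0 + 512.0*I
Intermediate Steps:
r(E) = 5 - E (r(E) = 6 + (-1 - E) = 5 - E)
t = I/2 (t = √(-4 - 5)/6 = √(-9)/6 = (3*I)/6 = I/2 ≈ 0.5*I)
O(B, l) = 4 - 12*l
P(F) = F - I/2
p = (4 - I/2)² (p = ((5 - 1*1) - I/2)² = ((5 - 1) - I/2)² = (4 - I/2)² ≈ 15.75 - 4.0*I)
O(5, 11)*p = (4 - 12*11)*((8 - I)²/4) = (4 - 132)*((8 - I)²/4) = -32*(8 - I)²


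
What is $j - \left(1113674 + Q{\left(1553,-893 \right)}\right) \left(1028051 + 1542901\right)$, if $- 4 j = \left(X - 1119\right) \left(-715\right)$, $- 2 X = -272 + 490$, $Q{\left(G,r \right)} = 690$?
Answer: $-2864976574033$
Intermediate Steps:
$X = -109$ ($X = - \frac{-272 + 490}{2} = \left(- \frac{1}{2}\right) 218 = -109$)
$j = -219505$ ($j = - \frac{\left(-109 - 1119\right) \left(-715\right)}{4} = - \frac{\left(-1228\right) \left(-715\right)}{4} = \left(- \frac{1}{4}\right) 878020 = -219505$)
$j - \left(1113674 + Q{\left(1553,-893 \right)}\right) \left(1028051 + 1542901\right) = -219505 - \left(1113674 + 690\right) \left(1028051 + 1542901\right) = -219505 - 1114364 \cdot 2570952 = -219505 - 2864976354528 = -2864976574033$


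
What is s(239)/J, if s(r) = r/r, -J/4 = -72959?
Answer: 1/291836 ≈ 3.4266e-6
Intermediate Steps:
J = 291836 (J = -4*(-72959) = 291836)
s(r) = 1
s(239)/J = 1/291836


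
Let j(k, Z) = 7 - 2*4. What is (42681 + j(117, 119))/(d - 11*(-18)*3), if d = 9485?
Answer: 42680/10079 ≈ 4.2345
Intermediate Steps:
j(k, Z) = -1 (j(k, Z) = 7 - 8 = -1)
(42681 + j(117, 119))/(d - 11*(-18)*3) = (42681 - 1)/(9485 - 11*(-18)*3) = 42680/(9485 + 198*3) = 42680/(9485 + 594) = 42680/10079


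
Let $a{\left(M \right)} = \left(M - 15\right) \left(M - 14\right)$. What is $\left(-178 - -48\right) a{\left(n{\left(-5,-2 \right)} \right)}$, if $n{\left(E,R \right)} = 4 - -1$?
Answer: $-11700$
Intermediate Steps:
$n{\left(E,R \right)} = 5$ ($n{\left(E,R \right)} = 4 + 1 = 5$)
$a{\left(M \right)} = \left(-15 + M\right) \left(-14 + M\right)$
$\left(-178 - -48\right) a{\left(n{\left(-5,-2 \right)} \right)} = \left(-178 - -48\right) \left(210 + 5^{2} - 145\right) = \left(-178 + 48\right) \left(210 + 25 - 145\right) = \left(-130\right) 90 = -11700$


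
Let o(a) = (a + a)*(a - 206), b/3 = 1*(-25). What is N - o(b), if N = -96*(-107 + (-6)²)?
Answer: -35334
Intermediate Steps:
b = -75 (b = 3*(1*(-25)) = 3*(-25) = -75)
N = 6816 (N = -96*(-107 + 36) = -96*(-71) = 6816)
o(a) = 2*a*(-206 + a) (o(a) = (2*a)*(-206 + a) = 2*a*(-206 + a))
N - o(b) = 6816 - 2*(-75)*(-206 - 75) = 6816 - 2*(-75)*(-281) = 6816 - 1*42150 = 6816 - 42150 = -35334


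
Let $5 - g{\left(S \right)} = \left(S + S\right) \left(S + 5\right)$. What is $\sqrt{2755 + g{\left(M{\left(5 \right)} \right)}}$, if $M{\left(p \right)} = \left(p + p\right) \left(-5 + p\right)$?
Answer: $2 \sqrt{690} \approx 52.536$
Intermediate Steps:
$M{\left(p \right)} = 2 p \left(-5 + p\right)$
$g{\left(S \right)} = 5 - 2 S \left(5 + S\right)$ ($g{\left(S \right)} = 5 - \left(S + S\right) \left(S + 5\right) = 5 - 2 S \left(5 + S\right)$)
$\sqrt{2755 + g{\left(M{\left(5 \right)} \right)}} = \sqrt{2755 - \left(-5 + 2 \cdot 100 \left(-5 + 5\right)^{2} + 10 \cdot 2 \cdot 5 \left(-5 + 5\right)\right)} = \sqrt{2755 - \left(-5 + 0 + 10 \cdot 2 \cdot 5 \cdot 0\right)} = \sqrt{2755 - \left(-5 + 2 \cdot 0^{2}\right)} = \sqrt{2755 + \left(5 + 0 - 0\right)} = \sqrt{2755 + \left(5 + 0 + 0\right)} = \sqrt{2755 + 5} = \sqrt{2760} = 2 \sqrt{690}$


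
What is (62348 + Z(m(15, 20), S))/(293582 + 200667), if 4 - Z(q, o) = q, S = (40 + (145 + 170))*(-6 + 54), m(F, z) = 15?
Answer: 62337/494249 ≈ 0.12612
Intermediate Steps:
S = 17040 (S = (40 + 315)*48 = 355*48 = 17040)
Z(q, o) = 4 - q
(62348 + Z(m(15, 20), S))/(293582 + 200667) = (62348 + (4 - 1*15))/(293582 + 200667) = (62348 + (4 - 15))/494249 = (62348 - 11)*(1/494249) = 62337*(1/494249) = 62337/494249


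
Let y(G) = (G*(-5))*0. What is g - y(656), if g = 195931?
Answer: 195931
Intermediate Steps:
y(G) = 0 (y(G) = -5*G*0 = 0)
g - y(656) = 195931 - 1*0 = 195931 + 0 = 195931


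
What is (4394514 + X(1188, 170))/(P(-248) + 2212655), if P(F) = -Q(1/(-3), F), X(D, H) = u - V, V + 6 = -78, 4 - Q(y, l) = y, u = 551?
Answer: 13185447/6637952 ≈ 1.9864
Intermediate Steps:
Q(y, l) = 4 - y
V = -84 (V = -6 - 78 = -84)
X(D, H) = 635 (X(D, H) = 551 - 1*(-84) = 551 + 84 = 635)
P(F) = -13/3 (P(F) = -(4 - 1/(-3)) = -(4 - 1*(-1/3)) = -(4 + 1/3) = -1*13/3 = -13/3)
(4394514 + X(1188, 170))/(P(-248) + 2212655) = (4394514 + 635)/(-13/3 + 2212655) = 4395149/(6637952/3) = 4395149*(3/6637952) = 13185447/6637952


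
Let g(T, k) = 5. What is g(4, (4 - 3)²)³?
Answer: 125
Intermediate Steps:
g(4, (4 - 3)²)³ = 5³ = 125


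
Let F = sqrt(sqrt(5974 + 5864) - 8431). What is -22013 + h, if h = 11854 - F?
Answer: -10159 - I*sqrt(8431 - sqrt(11838)) ≈ -10159.0 - 91.226*I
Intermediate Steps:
F = sqrt(-8431 + sqrt(11838)) (F = sqrt(sqrt(11838) - 8431) = sqrt(-8431 + sqrt(11838)) ≈ 91.226*I)
h = 11854 - sqrt(-8431 + sqrt(11838)) ≈ 11854.0 - 91.226*I
-22013 + h = -22013 + (11854 - sqrt(-8431 + sqrt(11838))) = -10159 - sqrt(-8431 + sqrt(11838))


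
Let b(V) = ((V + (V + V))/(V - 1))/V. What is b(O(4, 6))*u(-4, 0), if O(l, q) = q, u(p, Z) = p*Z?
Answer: 0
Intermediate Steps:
u(p, Z) = Z*p
b(V) = 3/(-1 + V) (b(V) = ((V + 2*V)/(-1 + V))/V = ((3*V)/(-1 + V))/V = (3*V/(-1 + V))/V = 3/(-1 + V))
b(O(4, 6))*u(-4, 0) = (3/(-1 + 6))*(0*(-4)) = (3/5)*0 = 0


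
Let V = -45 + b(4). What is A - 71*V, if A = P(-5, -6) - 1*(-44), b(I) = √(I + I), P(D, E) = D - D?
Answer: 3239 - 142*√2 ≈ 3038.2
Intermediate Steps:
P(D, E) = 0
b(I) = √2*√I (b(I) = √(2*I) = √2*√I)
A = 44 (A = 0 - 1*(-44) = 0 + 44 = 44)
V = -45 + 2*√2 (V = -45 + √2*√4 = -45 + √2*2 = -45 + 2*√2 ≈ -42.172)
A - 71*V = 44 - 71*(-45 + 2*√2) = 44 + (3195 - 142*√2) = 3239 - 142*√2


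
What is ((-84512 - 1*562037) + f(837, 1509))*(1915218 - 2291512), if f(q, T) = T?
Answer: 242724681760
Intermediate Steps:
((-84512 - 1*562037) + f(837, 1509))*(1915218 - 2291512) = ((-84512 - 1*562037) + 1509)*(1915218 - 2291512) = ((-84512 - 562037) + 1509)*(-376294) = (-646549 + 1509)*(-376294) = -645040*(-376294) = 242724681760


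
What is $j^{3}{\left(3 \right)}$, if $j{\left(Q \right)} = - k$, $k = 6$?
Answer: $-216$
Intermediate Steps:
$j{\left(Q \right)} = -6$ ($j{\left(Q \right)} = \left(-1\right) 6 = -6$)
$j^{3}{\left(3 \right)} = \left(-6\right)^{3} = -216$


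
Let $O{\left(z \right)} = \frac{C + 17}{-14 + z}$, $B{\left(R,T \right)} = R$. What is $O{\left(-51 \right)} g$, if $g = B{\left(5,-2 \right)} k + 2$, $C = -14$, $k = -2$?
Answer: $\frac{24}{65} \approx 0.36923$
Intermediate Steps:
$O{\left(z \right)} = \frac{3}{-14 + z}$ ($O{\left(z \right)} = \frac{-14 + 17}{-14 + z} = \frac{3}{-14 + z}$)
$g = -8$ ($g = 5 \left(-2\right) + 2 = -10 + 2 = -8$)
$O{\left(-51 \right)} g = \frac{3}{-14 - 51} \left(-8\right) = \frac{3}{-65} \left(-8\right) = 3 \left(- \frac{1}{65}\right) \left(-8\right) = \left(- \frac{3}{65}\right) \left(-8\right) = \frac{24}{65}$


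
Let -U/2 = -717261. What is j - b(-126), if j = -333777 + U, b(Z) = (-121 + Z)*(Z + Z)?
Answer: 1038501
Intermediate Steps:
U = 1434522 (U = -2*(-717261) = 1434522)
b(Z) = 2*Z*(-121 + Z) (b(Z) = (-121 + Z)*(2*Z) = 2*Z*(-121 + Z))
j = 1100745 (j = -333777 + 1434522 = 1100745)
j - b(-126) = 1100745 - 2*(-126)*(-121 - 126) = 1100745 - 2*(-126)*(-247) = 1100745 - 1*62244 = 1100745 - 62244 = 1038501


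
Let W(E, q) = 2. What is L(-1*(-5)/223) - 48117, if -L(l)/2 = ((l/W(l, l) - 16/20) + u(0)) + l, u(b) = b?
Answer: -53648746/1115 ≈ -48115.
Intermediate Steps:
L(l) = 8/5 - 3*l (L(l) = -2*(((l/2 - 16/20) + 0) + l) = -2*(((l*(½) - 16*1/20) + 0) + l) = -2*(((l/2 - ⅘) + 0) + l) = -2*(((-⅘ + l/2) + 0) + l) = -2*((-⅘ + l/2) + l) = -2*(-⅘ + 3*l/2) = 8/5 - 3*l)
L(-1*(-5)/223) - 48117 = (8/5 - 3*(-1*(-5))/223) - 48117 = (8/5 - 15/223) - 48117 = 1709/1115 - 48117 = -53648746/1115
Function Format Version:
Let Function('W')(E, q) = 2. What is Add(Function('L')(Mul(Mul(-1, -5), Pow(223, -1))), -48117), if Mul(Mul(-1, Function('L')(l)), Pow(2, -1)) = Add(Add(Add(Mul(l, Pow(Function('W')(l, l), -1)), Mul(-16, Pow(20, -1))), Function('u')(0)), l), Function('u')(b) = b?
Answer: Rational(-53648746, 1115) ≈ -48115.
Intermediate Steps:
Function('L')(l) = Add(Rational(8, 5), Mul(-3, l)) (Function('L')(l) = Mul(-2, Add(Add(Add(Mul(l, Pow(2, -1)), Mul(-16, Pow(20, -1))), 0), l)) = Mul(-2, Add(Add(Add(Mul(l, Rational(1, 2)), Mul(-16, Rational(1, 20))), 0), l)) = Mul(-2, Add(Add(Add(Mul(Rational(1, 2), l), Rational(-4, 5)), 0), l)) = Mul(-2, Add(Add(Add(Rational(-4, 5), Mul(Rational(1, 2), l)), 0), l)) = Mul(-2, Add(Add(Rational(-4, 5), Mul(Rational(1, 2), l)), l)) = Mul(-2, Add(Rational(-4, 5), Mul(Rational(3, 2), l))) = Add(Rational(8, 5), Mul(-3, l)))
Add(Function('L')(Mul(Mul(-1, -5), Pow(223, -1))), -48117) = Add(Add(Rational(8, 5), Mul(-3, Mul(Mul(-1, -5), Pow(223, -1)))), -48117) = Add(Add(Rational(8, 5), Mul(-3, Mul(5, Rational(1, 223)))), -48117) = Add(Add(Rational(8, 5), Mul(-3, Rational(5, 223))), -48117) = Add(Add(Rational(8, 5), Rational(-15, 223)), -48117) = Add(Rational(1709, 1115), -48117) = Rational(-53648746, 1115)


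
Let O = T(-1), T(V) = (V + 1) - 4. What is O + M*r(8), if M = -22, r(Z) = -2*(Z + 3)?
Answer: 480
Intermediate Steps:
T(V) = -3 + V (T(V) = (1 + V) - 4 = -3 + V)
r(Z) = -6 - 2*Z (r(Z) = -2*(3 + Z) = -6 - 2*Z)
O = -4 (O = -3 - 1 = -4)
O + M*r(8) = -4 - 22*(-6 - 2*8) = -4 - 22*(-6 - 16) = -4 - 22*(-22) = -4 + 484 = 480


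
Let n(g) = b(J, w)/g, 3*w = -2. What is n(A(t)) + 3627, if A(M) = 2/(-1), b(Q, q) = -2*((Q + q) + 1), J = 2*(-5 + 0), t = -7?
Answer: 10852/3 ≈ 3617.3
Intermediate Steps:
w = -⅔ (w = (⅓)*(-2) = -⅔ ≈ -0.66667)
J = -10 (J = 2*(-5) = -10)
b(Q, q) = -2 - 2*Q - 2*q (b(Q, q) = -2*(1 + Q + q) = -2 - 2*Q - 2*q)
A(M) = -2 (A(M) = 2*(-1) = -2)
n(g) = 58/(3*g) (n(g) = (-2 - 2*(-10) - 2*(-⅔))/g = (-2 + 20 + 4/3)/g = 58/(3*g))
n(A(t)) + 3627 = (58/3)/(-2) + 3627 = (58/3)*(-½) + 3627 = -29/3 + 3627 = 10852/3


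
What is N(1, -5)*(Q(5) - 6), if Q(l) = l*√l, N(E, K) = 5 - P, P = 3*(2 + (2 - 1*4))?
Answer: -30 + 25*√5 ≈ 25.902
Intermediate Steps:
P = 0 (P = 3*(2 + (2 - 4)) = 3*(2 - 2) = 3*0 = 0)
N(E, K) = 5 (N(E, K) = 5 - 1*0 = 5 + 0 = 5)
Q(l) = l^(3/2)
N(1, -5)*(Q(5) - 6) = 5*(5^(3/2) - 6) = 5*(5*√5 - 6) = 5*(-6 + 5*√5) = -30 + 25*√5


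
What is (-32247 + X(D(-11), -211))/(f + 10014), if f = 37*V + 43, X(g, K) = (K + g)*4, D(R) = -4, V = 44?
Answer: -33107/11685 ≈ -2.8333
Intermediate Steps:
X(g, K) = 4*K + 4*g
f = 1671 (f = 37*44 + 43 = 1628 + 43 = 1671)
(-32247 + X(D(-11), -211))/(f + 10014) = (-32247 + (4*(-211) + 4*(-4)))/(1671 + 10014) = (-32247 + (-844 - 16))/11685 = (-32247 - 860)*(1/11685) = -33107*1/11685 = -33107/11685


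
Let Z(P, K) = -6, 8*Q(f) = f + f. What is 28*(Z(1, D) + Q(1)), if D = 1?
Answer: -161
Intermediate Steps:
Q(f) = f/4 (Q(f) = (f + f)/8 = (2*f)/8 = f/4)
28*(Z(1, D) + Q(1)) = 28*(-6 + (1/4)*1) = 28*(-6 + 1/4) = 28*(-23/4) = -161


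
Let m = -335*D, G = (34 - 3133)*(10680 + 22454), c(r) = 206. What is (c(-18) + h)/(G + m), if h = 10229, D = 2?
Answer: -10435/102682936 ≈ -0.00010162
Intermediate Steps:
G = -102682266 (G = -3099*33134 = -102682266)
m = -670 (m = -335*2 = -670)
(c(-18) + h)/(G + m) = (206 + 10229)/(-102682266 - 670) = 10435/(-102682936) = 10435*(-1/102682936) = -10435/102682936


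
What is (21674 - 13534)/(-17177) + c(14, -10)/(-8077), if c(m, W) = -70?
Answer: -64544390/138738629 ≈ -0.46522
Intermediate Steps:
(21674 - 13534)/(-17177) + c(14, -10)/(-8077) = (21674 - 13534)/(-17177) - 70/(-8077) = 8140*(-1/17177) - 70*(-1/8077) = -8140/17177 + 70/8077 = -64544390/138738629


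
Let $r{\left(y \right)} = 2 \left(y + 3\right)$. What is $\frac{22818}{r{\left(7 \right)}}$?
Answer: $\frac{11409}{10} \approx 1140.9$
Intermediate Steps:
$r{\left(y \right)} = 6 + 2 y$ ($r{\left(y \right)} = 2 \left(3 + y\right) = 6 + 2 y$)
$\frac{22818}{r{\left(7 \right)}} = \frac{22818}{6 + 2 \cdot 7} = \frac{22818}{6 + 14} = \frac{22818}{20} = 22818 \cdot \frac{1}{20} = \frac{11409}{10}$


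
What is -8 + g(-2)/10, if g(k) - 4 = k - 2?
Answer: -8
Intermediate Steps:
g(k) = 2 + k (g(k) = 4 + (k - 2) = 4 + (-2 + k) = 2 + k)
-8 + g(-2)/10 = -8 + (2 - 2)/10 = -8 + (1/10)*0 = -8 + 0 = -8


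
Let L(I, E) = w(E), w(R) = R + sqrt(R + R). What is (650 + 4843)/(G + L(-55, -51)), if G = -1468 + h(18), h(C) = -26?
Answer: -2828895/795709 - 1831*I*sqrt(102)/795709 ≈ -3.5552 - 0.02324*I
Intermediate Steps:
G = -1494 (G = -1468 - 26 = -1494)
w(R) = R + sqrt(2)*sqrt(R) (w(R) = R + sqrt(2*R) = R + sqrt(2)*sqrt(R))
L(I, E) = E + sqrt(2)*sqrt(E)
(650 + 4843)/(G + L(-55, -51)) = (650 + 4843)/(-1494 + (-51 + sqrt(2)*sqrt(-51))) = 5493/(-1494 + (-51 + sqrt(2)*(I*sqrt(51)))) = 5493/(-1494 + (-51 + I*sqrt(102))) = 5493/(-1545 + I*sqrt(102))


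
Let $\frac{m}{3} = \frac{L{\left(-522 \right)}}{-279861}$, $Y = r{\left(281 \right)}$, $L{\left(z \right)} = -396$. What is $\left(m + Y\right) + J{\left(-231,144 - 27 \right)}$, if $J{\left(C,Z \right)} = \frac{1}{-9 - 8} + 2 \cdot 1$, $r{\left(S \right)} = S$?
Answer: $\frac{448717202}{1585879} \approx 282.95$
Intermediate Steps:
$J{\left(C,Z \right)} = \frac{33}{17}$ ($J{\left(C,Z \right)} = \frac{1}{-17} + 2 = - \frac{1}{17} + 2 = \frac{33}{17}$)
$Y = 281$
$m = \frac{396}{93287}$ ($m = 3 \left(- \frac{396}{-279861}\right) = 3 \left(\left(-396\right) \left(- \frac{1}{279861}\right)\right) = 3 \cdot \frac{132}{93287} = \frac{396}{93287} \approx 0.004245$)
$\left(m + Y\right) + J{\left(-231,144 - 27 \right)} = \left(\frac{396}{93287} + 281\right) + \frac{33}{17} = \frac{26214043}{93287} + \frac{33}{17} = \frac{448717202}{1585879}$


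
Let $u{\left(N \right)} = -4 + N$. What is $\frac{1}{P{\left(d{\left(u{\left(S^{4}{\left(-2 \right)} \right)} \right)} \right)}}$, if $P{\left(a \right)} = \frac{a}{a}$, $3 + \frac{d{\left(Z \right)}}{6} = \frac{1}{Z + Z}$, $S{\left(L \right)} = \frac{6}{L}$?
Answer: $1$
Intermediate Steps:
$d{\left(Z \right)} = -18 + \frac{3}{Z}$ ($d{\left(Z \right)} = -18 + \frac{6}{Z + Z} = -18 + \frac{6}{2 Z} = -18 + 6 \frac{1}{2 Z} = -18 + \frac{3}{Z}$)
$P{\left(a \right)} = 1$
$\frac{1}{P{\left(d{\left(u{\left(S^{4}{\left(-2 \right)} \right)} \right)} \right)}} = 1^{-1} = 1$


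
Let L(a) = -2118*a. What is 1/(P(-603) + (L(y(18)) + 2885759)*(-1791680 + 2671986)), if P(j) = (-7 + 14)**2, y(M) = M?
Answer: 1/2506790176359 ≈ 3.9892e-13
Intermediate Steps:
P(j) = 49 (P(j) = 7**2 = 49)
1/(P(-603) + (L(y(18)) + 2885759)*(-1791680 + 2671986)) = 1/(49 + (-2118*18 + 2885759)*(-1791680 + 2671986)) = 1/(49 + (-38124 + 2885759)*880306) = 1/(49 + 2847635*880306) = 1/(49 + 2506790176310) = 1/2506790176359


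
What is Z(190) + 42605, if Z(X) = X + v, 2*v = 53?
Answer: 85643/2 ≈ 42822.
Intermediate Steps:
v = 53/2 (v = (½)*53 = 53/2 ≈ 26.500)
Z(X) = 53/2 + X (Z(X) = X + 53/2 = 53/2 + X)
Z(190) + 42605 = (53/2 + 190) + 42605 = 433/2 + 42605 = 85643/2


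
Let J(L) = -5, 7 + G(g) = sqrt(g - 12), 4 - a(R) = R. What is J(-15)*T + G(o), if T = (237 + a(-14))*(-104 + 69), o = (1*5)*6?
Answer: 44618 + 3*sqrt(2) ≈ 44622.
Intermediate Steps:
o = 30 (o = 5*6 = 30)
a(R) = 4 - R
G(g) = -7 + sqrt(-12 + g) (G(g) = -7 + sqrt(g - 12) = -7 + sqrt(-12 + g))
T = -8925 (T = (237 + (4 - 1*(-14)))*(-104 + 69) = (237 + (4 + 14))*(-35) = (237 + 18)*(-35) = 255*(-35) = -8925)
J(-15)*T + G(o) = -5*(-8925) + (-7 + sqrt(-12 + 30)) = 44625 + (-7 + sqrt(18)) = 44625 + (-7 + 3*sqrt(2)) = 44618 + 3*sqrt(2)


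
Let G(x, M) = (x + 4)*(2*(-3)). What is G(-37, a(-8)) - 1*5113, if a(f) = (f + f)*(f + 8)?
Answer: -4915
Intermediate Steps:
a(f) = 2*f*(8 + f) (a(f) = (2*f)*(8 + f) = 2*f*(8 + f))
G(x, M) = -24 - 6*x (G(x, M) = (4 + x)*(-6) = -24 - 6*x)
G(-37, a(-8)) - 1*5113 = (-24 - 6*(-37)) - 1*5113 = (-24 + 222) - 5113 = 198 - 5113 = -4915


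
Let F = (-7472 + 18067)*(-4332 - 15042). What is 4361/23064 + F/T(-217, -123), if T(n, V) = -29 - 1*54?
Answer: 4734290673883/1914312 ≈ 2.4731e+6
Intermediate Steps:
T(n, V) = -83 (T(n, V) = -29 - 54 = -83)
F = -205267530 (F = 10595*(-19374) = -205267530)
4361/23064 + F/T(-217, -123) = 4361/23064 - 205267530/(-83) = 4361*(1/23064) - 205267530*(-1/83) = 4361/23064 + 205267530/83 = 4734290673883/1914312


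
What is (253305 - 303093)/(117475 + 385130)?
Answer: -1844/18615 ≈ -0.099060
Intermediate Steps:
(253305 - 303093)/(117475 + 385130) = -49788/502605 = -49788*1/502605 = -1844/18615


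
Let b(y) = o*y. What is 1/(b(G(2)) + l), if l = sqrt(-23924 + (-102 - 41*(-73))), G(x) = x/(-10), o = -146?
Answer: 730/547141 - 75*I*sqrt(2337)/547141 ≈ 0.0013342 - 0.0066266*I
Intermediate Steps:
G(x) = -x/10 (G(x) = x*(-1/10) = -x/10)
b(y) = -146*y
l = 3*I*sqrt(2337) (l = sqrt(-23924 + (-102 + 2993)) = sqrt(-23924 + 2891) = sqrt(-21033) = 3*I*sqrt(2337) ≈ 145.03*I)
1/(b(G(2)) + l) = 1/(-(-73)*2/5 + 3*I*sqrt(2337)) = 1/(-146*(-1/5) + 3*I*sqrt(2337)) = 1/(146/5 + 3*I*sqrt(2337))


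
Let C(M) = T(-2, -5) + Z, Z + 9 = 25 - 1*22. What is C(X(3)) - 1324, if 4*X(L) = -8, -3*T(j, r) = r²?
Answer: -4015/3 ≈ -1338.3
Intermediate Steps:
T(j, r) = -r²/3
Z = -6 (Z = -9 + (25 - 1*22) = -9 + (25 - 22) = -9 + 3 = -6)
X(L) = -2 (X(L) = (¼)*(-8) = -2)
C(M) = -43/3 (C(M) = -⅓*(-5)² - 6 = -⅓*25 - 6 = -25/3 - 6 = -43/3)
C(X(3)) - 1324 = -43/3 - 1324 = -4015/3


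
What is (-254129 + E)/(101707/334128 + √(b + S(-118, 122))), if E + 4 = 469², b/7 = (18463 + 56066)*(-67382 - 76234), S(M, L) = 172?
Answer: -1161272423781312/8364729513502916618233 + 7630028069124096*I*√18731224469/8364729513502916618233 ≈ -1.3883e-7 + 0.12484*I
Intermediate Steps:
b = -74924898048 (b = 7*((18463 + 56066)*(-67382 - 76234)) = 7*(74529*(-143616)) = 7*(-10703556864) = -74924898048)
E = 219957 (E = -4 + 469² = -4 + 219961 = 219957)
(-254129 + E)/(101707/334128 + √(b + S(-118, 122))) = (-254129 + 219957)/(101707/334128 + √(-74924898048 + 172)) = -34172/(101707*(1/334128) + √(-74924897876)) = -34172/(101707/334128 + 2*I*√18731224469)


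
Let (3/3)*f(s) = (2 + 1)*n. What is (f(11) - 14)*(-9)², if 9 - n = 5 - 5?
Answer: 1053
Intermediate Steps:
n = 9 (n = 9 - (5 - 5) = 9 - 1*0 = 9 + 0 = 9)
f(s) = 27 (f(s) = (2 + 1)*9 = 3*9 = 27)
(f(11) - 14)*(-9)² = (27 - 14)*(-9)² = 13*81 = 1053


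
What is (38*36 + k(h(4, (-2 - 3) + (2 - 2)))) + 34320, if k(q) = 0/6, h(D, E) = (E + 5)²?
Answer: 35688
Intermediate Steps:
h(D, E) = (5 + E)²
k(q) = 0 (k(q) = 0*(⅙) = 0)
(38*36 + k(h(4, (-2 - 3) + (2 - 2)))) + 34320 = (38*36 + 0) + 34320 = (1368 + 0) + 34320 = 1368 + 34320 = 35688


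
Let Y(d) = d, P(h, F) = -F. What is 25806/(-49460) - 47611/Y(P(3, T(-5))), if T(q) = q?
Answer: -235496909/24730 ≈ -9522.7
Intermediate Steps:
25806/(-49460) - 47611/Y(P(3, T(-5))) = 25806/(-49460) - 47611/((-1*(-5))) = 25806*(-1/49460) - 47611/5 = -12903/24730 - 47611*⅕ = -12903/24730 - 47611/5 = -235496909/24730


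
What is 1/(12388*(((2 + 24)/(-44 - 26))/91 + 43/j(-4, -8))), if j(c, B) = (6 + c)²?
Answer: 245/32614507 ≈ 7.5120e-6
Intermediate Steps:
1/(12388*(((2 + 24)/(-44 - 26))/91 + 43/j(-4, -8))) = 1/(12388*(((2 + 24)/(-44 - 26))/91 + 43/((6 - 4)²))) = 1/(12388*((26/(-70))*(1/91) + 43/(2²))) = 1/(12388*((26*(-1/70))*(1/91) + 43/4)) = 1/(12388*(-13/35*1/91 + 43*(¼))) = 1/(12388*(-1/245 + 43/4)) = 1/(12388*(10531/980)) = 1/(32614507/245) = 245/32614507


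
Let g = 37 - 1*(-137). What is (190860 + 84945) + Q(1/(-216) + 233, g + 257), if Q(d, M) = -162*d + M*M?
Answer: 1695283/4 ≈ 4.2382e+5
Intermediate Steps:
g = 174 (g = 37 + 137 = 174)
Q(d, M) = M² - 162*d (Q(d, M) = -162*d + M² = M² - 162*d)
(190860 + 84945) + Q(1/(-216) + 233, g + 257) = (190860 + 84945) + ((174 + 257)² - 162*(1/(-216) + 233)) = 275805 + (431² - 162*(-1/216 + 233)) = 275805 + (185761 - 162*50327/216) = 275805 + (185761 - 150981/4) = 275805 + 592063/4 = 1695283/4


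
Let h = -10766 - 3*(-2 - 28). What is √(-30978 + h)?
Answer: I*√41654 ≈ 204.09*I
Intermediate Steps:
h = -10676 (h = -10766 - 3*(-30) = -10766 - 1*(-90) = -10766 + 90 = -10676)
√(-30978 + h) = √(-30978 - 10676) = √(-41654) = I*√41654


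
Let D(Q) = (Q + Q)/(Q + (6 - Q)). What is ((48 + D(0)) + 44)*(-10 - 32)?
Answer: -3864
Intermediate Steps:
D(Q) = Q/3 (D(Q) = (2*Q)/6 = (2*Q)*(1/6) = Q/3)
((48 + D(0)) + 44)*(-10 - 32) = ((48 + (1/3)*0) + 44)*(-10 - 32) = ((48 + 0) + 44)*(-42) = (48 + 44)*(-42) = 92*(-42) = -3864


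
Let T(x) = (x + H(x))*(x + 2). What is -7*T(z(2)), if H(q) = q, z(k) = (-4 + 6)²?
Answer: -336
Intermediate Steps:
z(k) = 4 (z(k) = 2² = 4)
T(x) = 2*x*(2 + x) (T(x) = (x + x)*(x + 2) = (2*x)*(2 + x) = 2*x*(2 + x))
-7*T(z(2)) = -14*4*(2 + 4) = -14*4*6 = -7*48 = -336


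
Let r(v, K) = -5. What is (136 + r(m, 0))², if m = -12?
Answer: 17161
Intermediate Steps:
(136 + r(m, 0))² = (136 - 5)² = 131² = 17161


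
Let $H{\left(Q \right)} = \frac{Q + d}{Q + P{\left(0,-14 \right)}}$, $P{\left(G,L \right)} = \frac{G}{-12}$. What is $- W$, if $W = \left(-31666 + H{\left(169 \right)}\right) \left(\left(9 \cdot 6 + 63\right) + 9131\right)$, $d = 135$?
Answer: $\frac{49488360000}{169} \approx 2.9283 \cdot 10^{8}$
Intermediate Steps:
$P{\left(G,L \right)} = - \frac{G}{12}$ ($P{\left(G,L \right)} = G \left(- \frac{1}{12}\right) = - \frac{G}{12}$)
$H{\left(Q \right)} = \frac{135 + Q}{Q}$ ($H{\left(Q \right)} = \frac{Q + 135}{Q - 0} = \frac{135 + Q}{Q + 0} = \frac{135 + Q}{Q}$)
$W = - \frac{49488360000}{169}$ ($W = \left(-31666 + \frac{135 + 169}{169}\right) \left(\left(9 \cdot 6 + 63\right) + 9131\right) = \left(-31666 + \frac{1}{169} \cdot 304\right) \left(\left(54 + 63\right) + 9131\right) = \left(-31666 + \frac{304}{169}\right) \left(117 + 9131\right) = \left(- \frac{5351250}{169}\right) 9248 = - \frac{49488360000}{169} \approx -2.9283 \cdot 10^{8}$)
$- W = \left(-1\right) \left(- \frac{49488360000}{169}\right) = \frac{49488360000}{169}$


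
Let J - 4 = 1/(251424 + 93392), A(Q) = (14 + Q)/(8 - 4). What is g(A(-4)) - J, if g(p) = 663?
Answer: 227233743/344816 ≈ 659.00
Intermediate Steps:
A(Q) = 7/2 + Q/4 (A(Q) = (14 + Q)/4 = (14 + Q)*(¼) = 7/2 + Q/4)
J = 1379265/344816 (J = 4 + 1/(251424 + 93392) = 4 + 1/344816 = 1379265/344816 ≈ 4.0000)
g(A(-4)) - J = 663 - 1*1379265/344816 = 663 - 1379265/344816 = 227233743/344816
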